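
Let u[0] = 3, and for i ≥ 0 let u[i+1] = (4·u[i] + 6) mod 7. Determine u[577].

Listing terms: u[0] = 3; u[1] = 4; u[2] = 1; u[3] = 3.
The sequence repeats with period 3.
(577 - 0) mod 3 = 1, so u[577] = u[1] = 4.

4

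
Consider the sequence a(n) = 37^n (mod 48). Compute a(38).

25

Listing terms: a(0) = 1,  a(1) = 37,  a(2) = 25,  a(3) = 13,  a(4) = 1.
The sequence repeats with period 4.
(38 - 0) mod 4 = 2, so a(38) = a(2) = 25.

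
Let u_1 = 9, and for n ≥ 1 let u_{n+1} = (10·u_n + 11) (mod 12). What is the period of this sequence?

We have u_1 = 9, u_2 = 5, u_3 = 1, u_4 = 9.
Since u_4 = u_1 = 9, the sequence is periodic with period 3.

3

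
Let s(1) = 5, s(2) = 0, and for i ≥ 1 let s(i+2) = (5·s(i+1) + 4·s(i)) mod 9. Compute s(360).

We have s(1) = 5,  s(2) = 0,  s(3) = 2,  s(4) = 1,  s(5) = 4,  s(6) = 6,  s(7) = 1,  s(8) = 2,  s(9) = 5,  s(10) = 6,  s(11) = 5,  s(12) = 4,  s(13) = 4,  s(14) = 0,  s(15) = 7,  s(16) = 8,  s(17) = 5,  s(18) = 3,  s(19) = 8,  s(20) = 7,  s(21) = 4,  s(22) = 3,  s(23) = 4,  s(24) = 5,  s(25) = 5,  s(26) = 0.
Since (s(25), s(26)) = (s(1), s(2)) = (5, 0) (two consecutive terms determine the rest), the sequence is periodic with period 24.
So s(360) = s(1 + ((360-1) mod 24)) = s(24) = 5.

5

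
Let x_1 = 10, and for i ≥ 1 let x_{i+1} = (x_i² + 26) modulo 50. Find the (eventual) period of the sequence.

3

Listing terms: x_1 = 10, x_2 = 26, x_3 = 2, x_4 = 30, x_5 = 26.
Since x_5 = x_2 = 26, the sequence is eventually periodic: after a pre-period of length 1 it cycles with period 3.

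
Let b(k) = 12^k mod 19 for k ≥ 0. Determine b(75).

Computing terms: b(0) = 1,  b(1) = 12,  b(2) = 11,  b(3) = 18,  b(4) = 7,  b(5) = 8,  b(6) = 1.
The sequence repeats with period 6.
So b(75) = b(0 + ((75-0) mod 6)) = b(3) = 18.

18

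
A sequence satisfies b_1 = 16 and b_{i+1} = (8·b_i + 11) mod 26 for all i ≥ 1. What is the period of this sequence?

Computing terms: b_1 = 16; b_2 = 9; b_3 = 5; b_4 = 25; b_5 = 3; b_6 = 9.
Since b_6 = b_2 = 9, the sequence is eventually periodic: after a pre-period of length 1 it cycles with period 4.

4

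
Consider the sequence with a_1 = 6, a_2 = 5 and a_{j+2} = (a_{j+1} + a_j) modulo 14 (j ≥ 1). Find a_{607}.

0

We have a_1 = 6; a_2 = 5; a_3 = 11; a_4 = 2; a_5 = 13; a_6 = 1; a_7 = 0; a_8 = 1; a_9 = 1; a_{10} = 2; a_{11} = 3; a_{12} = 5; a_{13} = 8; a_{14} = 13; a_{15} = 7; a_{16} = 6; a_{17} = 13; a_{18} = 5; a_{19} = 4; a_{20} = 9; a_{21} = 13; a_{22} = 8; a_{23} = 7; a_{24} = 1; a_{25} = 8; a_{26} = 9; a_{27} = 3; a_{28} = 12; a_{29} = 1; a_{30} = 13; a_{31} = 0; a_{32} = 13; a_{33} = 13; a_{34} = 12; a_{35} = 11; a_{36} = 9; a_{37} = 6; a_{38} = 1; a_{39} = 7; a_{40} = 8; a_{41} = 1; a_{42} = 9; a_{43} = 10; a_{44} = 5; a_{45} = 1; a_{46} = 6; a_{47} = 7; a_{48} = 13; a_{49} = 6; a_{50} = 5.
Since (a_{49}, a_{50}) = (a_1, a_2) = (6, 5) (two consecutive terms determine the rest), the sequence is periodic with period 48.
So a_{607} = a_{1 + ((607-1) mod 48)} = a_{31} = 0.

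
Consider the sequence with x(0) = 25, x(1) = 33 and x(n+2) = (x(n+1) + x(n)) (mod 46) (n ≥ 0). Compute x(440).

6

Listing terms: x(0) = 25, x(1) = 33, x(2) = 12, x(3) = 45, x(4) = 11, x(5) = 10, x(6) = 21, x(7) = 31, x(8) = 6, x(9) = 37, x(10) = 43, x(11) = 34, x(12) = 31, x(13) = 19, x(14) = 4, x(15) = 23, x(16) = 27, x(17) = 4, x(18) = 31, x(19) = 35, x(20) = 20, x(21) = 9, x(22) = 29, x(23) = 38, x(24) = 21, x(25) = 13, x(26) = 34, x(27) = 1, x(28) = 35, x(29) = 36, x(30) = 25, x(31) = 15, x(32) = 40, x(33) = 9, x(34) = 3, x(35) = 12, x(36) = 15, x(37) = 27, x(38) = 42, x(39) = 23, x(40) = 19, x(41) = 42, x(42) = 15, x(43) = 11, x(44) = 26, x(45) = 37, x(46) = 17, x(47) = 8, x(48) = 25, x(49) = 33.
The sequence repeats with period 48.
(440 - 0) mod 48 = 8, so x(440) = x(8) = 6.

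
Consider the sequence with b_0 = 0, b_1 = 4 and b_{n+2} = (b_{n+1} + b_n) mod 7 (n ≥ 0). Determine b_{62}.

Computing terms: b_0 = 0, b_1 = 4, b_2 = 4, b_3 = 1, b_4 = 5, b_5 = 6, b_6 = 4, b_7 = 3, b_8 = 0, b_9 = 3, b_{10} = 3, b_{11} = 6, b_{12} = 2, b_{13} = 1, b_{14} = 3, b_{15} = 4, b_{16} = 0, b_{17} = 4.
Since (b_{16}, b_{17}) = (b_0, b_1) = (0, 4) (two consecutive terms determine the rest), the sequence is periodic with period 16.
So b_{62} = b_{0 + ((62-0) mod 16)} = b_{14} = 3.

3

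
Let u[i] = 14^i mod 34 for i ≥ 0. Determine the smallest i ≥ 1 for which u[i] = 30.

We have u[0] = 1; u[1] = 14; u[2] = 26; u[3] = 24; u[4] = 30; u[5] = 12; u[6] = 32; u[7] = 6; u[8] = 16; u[9] = 20; u[10] = 8; u[11] = 10; u[12] = 4; u[13] = 22; u[14] = 2; u[15] = 28; u[16] = 18; u[17] = 14.
Since u[17] = u[1] = 14, the sequence is eventually periodic: after a pre-period of length 1 it cycles with period 16.
The value 30 first appears (with i ≥ 1) at u[4].

4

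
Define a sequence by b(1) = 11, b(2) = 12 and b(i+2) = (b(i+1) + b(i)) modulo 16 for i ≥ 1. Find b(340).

Computing terms: b(1) = 11; b(2) = 12; b(3) = 7; b(4) = 3; b(5) = 10; b(6) = 13; b(7) = 7; b(8) = 4; b(9) = 11; b(10) = 15; b(11) = 10; b(12) = 9; b(13) = 3; b(14) = 12; b(15) = 15; b(16) = 11; b(17) = 10; b(18) = 5; b(19) = 15; b(20) = 4; b(21) = 3; b(22) = 7; b(23) = 10; b(24) = 1; b(25) = 11; b(26) = 12.
The sequence repeats with period 24.
So b(340) = b(1 + ((340-1) mod 24)) = b(4) = 3.

3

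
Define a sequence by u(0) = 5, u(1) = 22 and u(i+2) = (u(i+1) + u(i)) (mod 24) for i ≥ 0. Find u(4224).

We have u(0) = 5; u(1) = 22; u(2) = 3; u(3) = 1; u(4) = 4; u(5) = 5; u(6) = 9; u(7) = 14; u(8) = 23; u(9) = 13; u(10) = 12; u(11) = 1; u(12) = 13; u(13) = 14; u(14) = 3; u(15) = 17; u(16) = 20; u(17) = 13; u(18) = 9; u(19) = 22; u(20) = 7; u(21) = 5; u(22) = 12; u(23) = 17; u(24) = 5; u(25) = 22.
Since (u(24), u(25)) = (u(0), u(1)) = (5, 22) (two consecutive terms determine the rest), the sequence is periodic with period 24.
(4224 - 0) mod 24 = 0, so u(4224) = u(0) = 5.

5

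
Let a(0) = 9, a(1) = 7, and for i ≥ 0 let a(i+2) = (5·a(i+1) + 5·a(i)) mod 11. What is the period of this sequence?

10

Listing terms: a(0) = 9,  a(1) = 7,  a(2) = 3,  a(3) = 6,  a(4) = 1,  a(5) = 2,  a(6) = 4,  a(7) = 8,  a(8) = 5,  a(9) = 10,  a(10) = 9,  a(11) = 7.
Since (a(10), a(11)) = (a(0), a(1)) = (9, 7) (two consecutive terms determine the rest), the sequence is periodic with period 10.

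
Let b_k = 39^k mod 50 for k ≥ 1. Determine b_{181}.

b_1 = 39; b_2 = 21; b_3 = 19; b_4 = 41; b_5 = 49; b_6 = 11; b_7 = 29; b_8 = 31; b_9 = 9; b_{10} = 1; b_{11} = 39.
The sequence repeats with period 10.
So b_{181} = b_{1 + ((181-1) mod 10)} = b_1 = 39.

39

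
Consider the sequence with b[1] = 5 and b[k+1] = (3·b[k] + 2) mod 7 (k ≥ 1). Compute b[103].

Computing terms: b[1] = 5, b[2] = 3, b[3] = 4, b[4] = 0, b[5] = 2, b[6] = 1, b[7] = 5.
Since b[7] = b[1] = 5, the sequence is periodic with period 6.
So b[103] = b[1 + ((103-1) mod 6)] = b[1] = 5.

5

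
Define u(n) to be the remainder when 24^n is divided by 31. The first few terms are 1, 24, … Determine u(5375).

Listing terms: u(0) = 1; u(1) = 24; u(2) = 18; u(3) = 29; u(4) = 14; u(5) = 26; u(6) = 4; u(7) = 3; u(8) = 10; u(9) = 23; u(10) = 25; u(11) = 11; u(12) = 16; u(13) = 12; u(14) = 9; u(15) = 30; u(16) = 7; u(17) = 13; u(18) = 2; u(19) = 17; u(20) = 5; u(21) = 27; u(22) = 28; u(23) = 21; u(24) = 8; u(25) = 6; u(26) = 20; u(27) = 15; u(28) = 19; u(29) = 22; u(30) = 1.
Since u(30) = u(0) = 1, the sequence is periodic with period 30.
So u(5375) = u(0 + ((5375-0) mod 30)) = u(5) = 26.

26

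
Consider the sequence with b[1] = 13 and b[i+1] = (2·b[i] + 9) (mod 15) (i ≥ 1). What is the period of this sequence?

4

We have b[1] = 13; b[2] = 5; b[3] = 4; b[4] = 2; b[5] = 13.
The sequence repeats with period 4.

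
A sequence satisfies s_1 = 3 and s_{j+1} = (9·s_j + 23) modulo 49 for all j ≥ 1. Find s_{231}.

Listing terms: s_1 = 3; s_2 = 1; s_3 = 32; s_4 = 17; s_5 = 29; s_6 = 39; s_7 = 31; s_8 = 8; s_9 = 46; s_{10} = 45; s_{11} = 36; s_{12} = 4; s_{13} = 10; s_{14} = 15; s_{15} = 11; s_{16} = 24; s_{17} = 43; s_{18} = 18; s_{19} = 38; s_{20} = 22; s_{21} = 25; s_{22} = 3.
The sequence repeats with period 21.
So s_{231} = s_{1 + ((231-1) mod 21)} = s_{21} = 25.

25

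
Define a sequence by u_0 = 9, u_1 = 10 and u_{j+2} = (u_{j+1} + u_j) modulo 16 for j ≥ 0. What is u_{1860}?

We have u_0 = 9; u_1 = 10; u_2 = 3; u_3 = 13; u_4 = 0; u_5 = 13; u_6 = 13; u_7 = 10; u_8 = 7; u_9 = 1; u_{10} = 8; u_{11} = 9; u_{12} = 1; u_{13} = 10; u_{14} = 11; u_{15} = 5; u_{16} = 0; u_{17} = 5; u_{18} = 5; u_{19} = 10; u_{20} = 15; u_{21} = 9; u_{22} = 8; u_{23} = 1; u_{24} = 9; u_{25} = 10.
The sequence repeats with period 24.
(1860 - 0) mod 24 = 12, so u_{1860} = u_{12} = 1.

1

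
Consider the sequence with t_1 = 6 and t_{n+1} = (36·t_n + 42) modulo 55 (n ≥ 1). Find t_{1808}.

We have t_1 = 6, t_2 = 38, t_3 = 35, t_4 = 37, t_5 = 54, t_6 = 6.
The sequence repeats with period 5.
So t_{1808} = t_{1 + ((1808-1) mod 5)} = t_3 = 35.

35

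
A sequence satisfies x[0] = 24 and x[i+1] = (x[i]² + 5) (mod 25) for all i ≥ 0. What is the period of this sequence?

Computing terms: x[0] = 24,  x[1] = 6,  x[2] = 16,  x[3] = 11,  x[4] = 1,  x[5] = 6.
Since x[5] = x[1] = 6, the sequence is eventually periodic: after a pre-period of length 1 it cycles with period 4.

4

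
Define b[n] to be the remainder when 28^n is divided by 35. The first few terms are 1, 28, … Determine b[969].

28

Listing terms: b[0] = 1, b[1] = 28, b[2] = 14, b[3] = 7, b[4] = 21, b[5] = 28.
Since b[5] = b[1] = 28, the sequence is eventually periodic: after a pre-period of length 1 it cycles with period 4.
For n ≥ 1, b[n] depends only on (n - 1) mod 4. (969 - 1) mod 4 = 0, so b[969] = b[1] = 28.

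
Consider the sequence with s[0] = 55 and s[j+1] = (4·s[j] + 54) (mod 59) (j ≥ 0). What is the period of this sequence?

29

We have s[0] = 55, s[1] = 38, s[2] = 29, s[3] = 52, s[4] = 26, s[5] = 40, s[6] = 37, s[7] = 25, s[8] = 36, s[9] = 21, s[10] = 20, s[11] = 16, s[12] = 0, s[13] = 54, s[14] = 34, s[15] = 13, s[16] = 47, s[17] = 6, s[18] = 19, s[19] = 12, s[20] = 43, s[21] = 49, s[22] = 14, s[23] = 51, s[24] = 22, s[25] = 24, s[26] = 32, s[27] = 5, s[28] = 15, s[29] = 55.
The sequence repeats with period 29.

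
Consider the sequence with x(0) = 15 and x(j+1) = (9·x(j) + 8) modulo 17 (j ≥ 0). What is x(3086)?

12

Listing terms: x(0) = 15, x(1) = 7, x(2) = 3, x(3) = 1, x(4) = 0, x(5) = 8, x(6) = 12, x(7) = 14, x(8) = 15.
The sequence repeats with period 8.
(3086 - 0) mod 8 = 6, so x(3086) = x(6) = 12.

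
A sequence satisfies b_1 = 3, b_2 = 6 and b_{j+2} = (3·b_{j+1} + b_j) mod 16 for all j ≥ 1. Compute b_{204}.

5

We have b_1 = 3,  b_2 = 6,  b_3 = 5,  b_4 = 5,  b_5 = 4,  b_6 = 1,  b_7 = 7,  b_8 = 6,  b_9 = 9,  b_{10} = 1,  b_{11} = 12,  b_{12} = 5,  b_{13} = 11,  b_{14} = 6,  b_{15} = 13,  b_{16} = 13,  b_{17} = 4,  b_{18} = 9,  b_{19} = 15,  b_{20} = 6,  b_{21} = 1,  b_{22} = 9,  b_{23} = 12,  b_{24} = 13,  b_{25} = 3,  b_{26} = 6.
Since (b_{25}, b_{26}) = (b_1, b_2) = (3, 6) (two consecutive terms determine the rest), the sequence is periodic with period 24.
So b_{204} = b_{1 + ((204-1) mod 24)} = b_{12} = 5.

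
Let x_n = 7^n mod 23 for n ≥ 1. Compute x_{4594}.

x_1 = 7,  x_2 = 3,  x_3 = 21,  x_4 = 9,  x_5 = 17,  x_6 = 4,  x_7 = 5,  x_8 = 12,  x_9 = 15,  x_{10} = 13,  x_{11} = 22,  x_{12} = 16,  x_{13} = 20,  x_{14} = 2,  x_{15} = 14,  x_{16} = 6,  x_{17} = 19,  x_{18} = 18,  x_{19} = 11,  x_{20} = 8,  x_{21} = 10,  x_{22} = 1,  x_{23} = 7.
The sequence repeats with period 22.
So x_{4594} = x_{1 + ((4594-1) mod 22)} = x_{18} = 18.

18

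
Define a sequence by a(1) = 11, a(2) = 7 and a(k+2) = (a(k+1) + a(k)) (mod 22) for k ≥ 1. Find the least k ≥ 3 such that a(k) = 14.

18

Computing terms: a(1) = 11, a(2) = 7, a(3) = 18, a(4) = 3, a(5) = 21, a(6) = 2, a(7) = 1, a(8) = 3, a(9) = 4, a(10) = 7, a(11) = 11, a(12) = 18, a(13) = 7, a(14) = 3, a(15) = 10, a(16) = 13, a(17) = 1, a(18) = 14, a(19) = 15, a(20) = 7, a(21) = 0, a(22) = 7, a(23) = 7, a(24) = 14, a(25) = 21, a(26) = 13, a(27) = 12, a(28) = 3, a(29) = 15, a(30) = 18, a(31) = 11, a(32) = 7.
Since (a(31), a(32)) = (a(1), a(2)) = (11, 7) (two consecutive terms determine the rest), the sequence is periodic with period 30.
The value 14 first appears (with k ≥ 3) at a(18).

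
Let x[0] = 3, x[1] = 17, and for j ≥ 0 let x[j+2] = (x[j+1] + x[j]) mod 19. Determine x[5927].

18

x[0] = 3; x[1] = 17; x[2] = 1; x[3] = 18; x[4] = 0; x[5] = 18; x[6] = 18; x[7] = 17; x[8] = 16; x[9] = 14; x[10] = 11; x[11] = 6; x[12] = 17; x[13] = 4; x[14] = 2; x[15] = 6; x[16] = 8; x[17] = 14; x[18] = 3; x[19] = 17.
The sequence repeats with period 18.
So x[5927] = x[0 + ((5927-0) mod 18)] = x[5] = 18.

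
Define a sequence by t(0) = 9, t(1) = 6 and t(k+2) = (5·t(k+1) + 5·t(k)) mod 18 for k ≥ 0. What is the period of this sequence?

3

Computing terms: t(0) = 9,  t(1) = 6,  t(2) = 3,  t(3) = 9,  t(4) = 6.
Since (t(3), t(4)) = (t(0), t(1)) = (9, 6) (two consecutive terms determine the rest), the sequence is periodic with period 3.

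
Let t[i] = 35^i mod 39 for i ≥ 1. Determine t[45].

t[1] = 35; t[2] = 16; t[3] = 14; t[4] = 22; t[5] = 29; t[6] = 1; t[7] = 35.
The sequence repeats with period 6.
(45 - 1) mod 6 = 2, so t[45] = t[3] = 14.

14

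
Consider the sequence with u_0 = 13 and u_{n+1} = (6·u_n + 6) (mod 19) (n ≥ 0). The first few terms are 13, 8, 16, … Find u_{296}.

17

Computing terms: u_0 = 13; u_1 = 8; u_2 = 16; u_3 = 7; u_4 = 10; u_5 = 9; u_6 = 3; u_7 = 5; u_8 = 17; u_9 = 13.
The sequence repeats with period 9.
So u_{296} = u_{0 + ((296-0) mod 9)} = u_8 = 17.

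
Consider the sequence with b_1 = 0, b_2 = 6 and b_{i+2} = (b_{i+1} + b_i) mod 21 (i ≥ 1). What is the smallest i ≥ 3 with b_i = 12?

4

Computing terms: b_1 = 0; b_2 = 6; b_3 = 6; b_4 = 12; b_5 = 18; b_6 = 9; b_7 = 6; b_8 = 15; b_9 = 0; b_{10} = 15; b_{11} = 15; b_{12} = 9; b_{13} = 3; b_{14} = 12; b_{15} = 15; b_{16} = 6; b_{17} = 0; b_{18} = 6.
Since (b_{17}, b_{18}) = (b_1, b_2) = (0, 6) (two consecutive terms determine the rest), the sequence is periodic with period 16.
The value 12 first appears (with i ≥ 3) at b_4.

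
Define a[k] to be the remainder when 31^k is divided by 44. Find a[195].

Computing terms: a[0] = 1; a[1] = 31; a[2] = 37; a[3] = 3; a[4] = 5; a[5] = 23; a[6] = 9; a[7] = 15; a[8] = 25; a[9] = 27; a[10] = 1.
Since a[10] = a[0] = 1, the sequence is periodic with period 10.
So a[195] = a[0 + ((195-0) mod 10)] = a[5] = 23.

23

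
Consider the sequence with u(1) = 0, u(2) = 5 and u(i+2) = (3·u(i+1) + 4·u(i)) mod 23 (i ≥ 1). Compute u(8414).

14

Listing terms: u(1) = 0; u(2) = 5; u(3) = 15; u(4) = 19; u(5) = 2; u(6) = 13; u(7) = 1; u(8) = 9; u(9) = 8; u(10) = 14; u(11) = 5; u(12) = 2; u(13) = 3; u(14) = 17; u(15) = 17; u(16) = 4; u(17) = 11; u(18) = 3; u(19) = 7; u(20) = 10; u(21) = 12; u(22) = 7; u(23) = 0; u(24) = 5.
The sequence repeats with period 22.
(8414 - 1) mod 22 = 9, so u(8414) = u(10) = 14.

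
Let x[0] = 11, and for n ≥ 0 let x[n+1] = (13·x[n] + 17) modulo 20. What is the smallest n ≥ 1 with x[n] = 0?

1

Listing terms: x[0] = 11,  x[1] = 0,  x[2] = 17,  x[3] = 18,  x[4] = 11.
The sequence repeats with period 4.
The value 0 first appears (with n ≥ 1) at x[1].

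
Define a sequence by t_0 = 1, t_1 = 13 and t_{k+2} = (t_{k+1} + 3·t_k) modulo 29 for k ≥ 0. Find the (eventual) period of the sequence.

Listing terms: t_0 = 1; t_1 = 13; t_2 = 16; t_3 = 26; t_4 = 16; t_5 = 7; t_6 = 26; t_7 = 18; t_8 = 9; t_9 = 5; t_{10} = 3; t_{11} = 18; t_{12} = 27; t_{13} = 23; t_{14} = 17; t_{15} = 28; t_{16} = 21; t_{17} = 18; t_{18} = 23; t_{19} = 19; t_{20} = 1; t_{21} = 0; t_{22} = 3; t_{23} = 3; t_{24} = 12; t_{25} = 21; t_{26} = 28; t_{27} = 4; t_{28} = 1; t_{29} = 13.
The sequence repeats with period 28.

28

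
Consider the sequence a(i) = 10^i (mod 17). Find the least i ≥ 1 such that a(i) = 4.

4

a(0) = 1,  a(1) = 10,  a(2) = 15,  a(3) = 14,  a(4) = 4,  a(5) = 6,  a(6) = 9,  a(7) = 5,  a(8) = 16,  a(9) = 7,  a(10) = 2,  a(11) = 3,  a(12) = 13,  a(13) = 11,  a(14) = 8,  a(15) = 12,  a(16) = 1.
Since a(16) = a(0) = 1, the sequence is periodic with period 16.
The value 4 first appears (with i ≥ 1) at a(4).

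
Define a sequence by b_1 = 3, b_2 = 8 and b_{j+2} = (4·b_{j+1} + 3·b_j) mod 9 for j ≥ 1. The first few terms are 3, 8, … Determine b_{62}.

2

Computing terms: b_1 = 3; b_2 = 8; b_3 = 5; b_4 = 8; b_5 = 2; b_6 = 5; b_7 = 8.
Since (b_6, b_7) = (b_3, b_4) = (5, 8) (two consecutive terms determine the rest), the sequence is eventually periodic: after a pre-period of length 2 it cycles with period 3.
For j ≥ 3, b_j depends only on (j - 3) mod 3. (62 - 3) mod 3 = 2, so b_{62} = b_5 = 2.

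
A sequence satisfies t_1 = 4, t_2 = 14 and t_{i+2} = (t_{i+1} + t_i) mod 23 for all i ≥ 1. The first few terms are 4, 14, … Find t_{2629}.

20

Computing terms: t_1 = 4,  t_2 = 14,  t_3 = 18,  t_4 = 9,  t_5 = 4,  t_6 = 13,  t_7 = 17,  t_8 = 7,  t_9 = 1,  t_{10} = 8,  t_{11} = 9,  t_{12} = 17,  t_{13} = 3,  t_{14} = 20,  t_{15} = 0,  t_{16} = 20,  t_{17} = 20,  t_{18} = 17,  t_{19} = 14,  t_{20} = 8,  t_{21} = 22,  t_{22} = 7,  t_{23} = 6,  t_{24} = 13,  t_{25} = 19,  t_{26} = 9,  t_{27} = 5,  t_{28} = 14,  t_{29} = 19,  t_{30} = 10,  t_{31} = 6,  t_{32} = 16,  t_{33} = 22,  t_{34} = 15,  t_{35} = 14,  t_{36} = 6,  t_{37} = 20,  t_{38} = 3,  t_{39} = 0,  t_{40} = 3,  t_{41} = 3,  t_{42} = 6,  t_{43} = 9,  t_{44} = 15,  t_{45} = 1,  t_{46} = 16,  t_{47} = 17,  t_{48} = 10,  t_{49} = 4,  t_{50} = 14.
The sequence repeats with period 48.
(2629 - 1) mod 48 = 36, so t_{2629} = t_{37} = 20.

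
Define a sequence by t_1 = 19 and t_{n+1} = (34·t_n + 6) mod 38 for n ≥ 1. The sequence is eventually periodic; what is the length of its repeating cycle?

18

We have t_1 = 19, t_2 = 6, t_3 = 20, t_4 = 2, t_5 = 36, t_6 = 14, t_7 = 26, t_8 = 16, t_9 = 18, t_{10} = 10, t_{11} = 4, t_{12} = 28, t_{13} = 8, t_{14} = 12, t_{15} = 34, t_{16} = 22, t_{17} = 32, t_{18} = 30, t_{19} = 0, t_{20} = 6.
Since t_{20} = t_2 = 6, the sequence is eventually periodic: after a pre-period of length 1 it cycles with period 18.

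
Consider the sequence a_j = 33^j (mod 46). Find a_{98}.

39

Computing terms: a_0 = 1, a_1 = 33, a_2 = 31, a_3 = 11, a_4 = 41, a_5 = 19, a_6 = 29, a_7 = 37, a_8 = 25, a_9 = 43, a_{10} = 39, a_{11} = 45, a_{12} = 13, a_{13} = 15, a_{14} = 35, a_{15} = 5, a_{16} = 27, a_{17} = 17, a_{18} = 9, a_{19} = 21, a_{20} = 3, a_{21} = 7, a_{22} = 1.
Since a_{22} = a_0 = 1, the sequence is periodic with period 22.
So a_{98} = a_{0 + ((98-0) mod 22)} = a_{10} = 39.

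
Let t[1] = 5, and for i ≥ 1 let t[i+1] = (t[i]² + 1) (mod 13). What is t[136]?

2

Computing terms: t[1] = 5,  t[2] = 0,  t[3] = 1,  t[4] = 2,  t[5] = 5.
Since t[5] = t[1] = 5, the sequence is periodic with period 4.
So t[136] = t[1 + ((136-1) mod 4)] = t[4] = 2.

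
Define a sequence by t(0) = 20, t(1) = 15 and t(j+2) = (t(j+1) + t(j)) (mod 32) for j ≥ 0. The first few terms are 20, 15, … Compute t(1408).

t(0) = 20, t(1) = 15, t(2) = 3, t(3) = 18, t(4) = 21, t(5) = 7, t(6) = 28, t(7) = 3, t(8) = 31, t(9) = 2, t(10) = 1, t(11) = 3, t(12) = 4, t(13) = 7, t(14) = 11, t(15) = 18, t(16) = 29, t(17) = 15, t(18) = 12, t(19) = 27, t(20) = 7, t(21) = 2, t(22) = 9, t(23) = 11, t(24) = 20, t(25) = 31, t(26) = 19, t(27) = 18, t(28) = 5, t(29) = 23, t(30) = 28, t(31) = 19, t(32) = 15, t(33) = 2, t(34) = 17, t(35) = 19, t(36) = 4, t(37) = 23, t(38) = 27, t(39) = 18, t(40) = 13, t(41) = 31, t(42) = 12, t(43) = 11, t(44) = 23, t(45) = 2, t(46) = 25, t(47) = 27, t(48) = 20, t(49) = 15.
Since (t(48), t(49)) = (t(0), t(1)) = (20, 15) (two consecutive terms determine the rest), the sequence is periodic with period 48.
(1408 - 0) mod 48 = 16, so t(1408) = t(16) = 29.

29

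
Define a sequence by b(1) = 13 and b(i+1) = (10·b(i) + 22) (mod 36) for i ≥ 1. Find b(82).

22

We have b(1) = 13,  b(2) = 8,  b(3) = 30,  b(4) = 34,  b(5) = 2,  b(6) = 6,  b(7) = 10,  b(8) = 14,  b(9) = 18,  b(10) = 22,  b(11) = 26,  b(12) = 30.
Since b(12) = b(3) = 30, the sequence is eventually periodic: after a pre-period of length 2 it cycles with period 9.
For i ≥ 3, b(i) depends only on (i - 3) mod 9. (82 - 3) mod 9 = 7, so b(82) = b(10) = 22.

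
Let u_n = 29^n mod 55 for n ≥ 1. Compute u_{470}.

Computing terms: u_1 = 29; u_2 = 16; u_3 = 24; u_4 = 36; u_5 = 54; u_6 = 26; u_7 = 39; u_8 = 31; u_9 = 19; u_{10} = 1; u_{11} = 29.
Since u_{11} = u_1 = 29, the sequence is periodic with period 10.
So u_{470} = u_{1 + ((470-1) mod 10)} = u_{10} = 1.

1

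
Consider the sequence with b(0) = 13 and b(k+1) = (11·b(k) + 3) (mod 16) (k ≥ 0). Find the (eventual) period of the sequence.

8

We have b(0) = 13,  b(1) = 2,  b(2) = 9,  b(3) = 6,  b(4) = 5,  b(5) = 10,  b(6) = 1,  b(7) = 14,  b(8) = 13.
The sequence repeats with period 8.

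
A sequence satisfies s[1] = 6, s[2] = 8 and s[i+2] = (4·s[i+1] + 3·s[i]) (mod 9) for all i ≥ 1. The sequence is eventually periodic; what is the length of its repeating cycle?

3

We have s[1] = 6, s[2] = 8, s[3] = 5, s[4] = 8, s[5] = 2, s[6] = 5, s[7] = 8.
Since (s[6], s[7]) = (s[3], s[4]) = (5, 8) (two consecutive terms determine the rest), the sequence is eventually periodic: after a pre-period of length 2 it cycles with period 3.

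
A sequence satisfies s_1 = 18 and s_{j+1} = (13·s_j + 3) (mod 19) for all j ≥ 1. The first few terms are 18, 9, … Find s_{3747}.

6

Computing terms: s_1 = 18,  s_2 = 9,  s_3 = 6,  s_4 = 5,  s_5 = 11,  s_6 = 13,  s_7 = 1,  s_8 = 16,  s_9 = 2,  s_{10} = 10,  s_{11} = 0,  s_{12} = 3,  s_{13} = 4,  s_{14} = 17,  s_{15} = 15,  s_{16} = 8,  s_{17} = 12,  s_{18} = 7,  s_{19} = 18.
Since s_{19} = s_1 = 18, the sequence is periodic with period 18.
So s_{3747} = s_{1 + ((3747-1) mod 18)} = s_3 = 6.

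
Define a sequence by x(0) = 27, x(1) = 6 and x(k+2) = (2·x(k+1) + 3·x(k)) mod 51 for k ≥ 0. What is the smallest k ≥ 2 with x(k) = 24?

x(0) = 27, x(1) = 6, x(2) = 42, x(3) = 0, x(4) = 24, x(5) = 48, x(6) = 15, x(7) = 21, x(8) = 36, x(9) = 33, x(10) = 21, x(11) = 39, x(12) = 39, x(13) = 42, x(14) = 48, x(15) = 18, x(16) = 27, x(17) = 6.
The sequence repeats with period 16.
The value 24 first appears (with k ≥ 2) at x(4).

4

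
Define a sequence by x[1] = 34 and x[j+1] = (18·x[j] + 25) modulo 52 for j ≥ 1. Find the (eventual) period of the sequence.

4

x[1] = 34; x[2] = 13; x[3] = 51; x[4] = 7; x[5] = 47; x[6] = 39; x[7] = 51.
Since x[7] = x[3] = 51, the sequence is eventually periodic: after a pre-period of length 2 it cycles with period 4.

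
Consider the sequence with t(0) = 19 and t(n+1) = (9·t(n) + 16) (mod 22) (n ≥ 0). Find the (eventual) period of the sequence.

5

t(0) = 19; t(1) = 11; t(2) = 5; t(3) = 17; t(4) = 15; t(5) = 19.
The sequence repeats with period 5.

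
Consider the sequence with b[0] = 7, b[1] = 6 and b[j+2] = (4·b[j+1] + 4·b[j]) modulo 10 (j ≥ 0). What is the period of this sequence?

Listing terms: b[0] = 7, b[1] = 6, b[2] = 2, b[3] = 2, b[4] = 6, b[5] = 2.
Since (b[4], b[5]) = (b[1], b[2]) = (6, 2) (two consecutive terms determine the rest), the sequence is eventually periodic: after a pre-period of length 1 it cycles with period 3.

3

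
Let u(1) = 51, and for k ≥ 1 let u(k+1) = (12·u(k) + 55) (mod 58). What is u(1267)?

Listing terms: u(1) = 51; u(2) = 29; u(3) = 55; u(4) = 19; u(5) = 51.
The sequence repeats with period 4.
(1267 - 1) mod 4 = 2, so u(1267) = u(3) = 55.

55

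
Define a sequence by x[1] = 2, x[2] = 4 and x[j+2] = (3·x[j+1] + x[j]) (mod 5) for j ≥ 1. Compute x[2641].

Listing terms: x[1] = 2,  x[2] = 4,  x[3] = 4,  x[4] = 1,  x[5] = 2,  x[6] = 2,  x[7] = 3,  x[8] = 1,  x[9] = 1,  x[10] = 4,  x[11] = 3,  x[12] = 3,  x[13] = 2,  x[14] = 4.
Since (x[13], x[14]) = (x[1], x[2]) = (2, 4) (two consecutive terms determine the rest), the sequence is periodic with period 12.
(2641 - 1) mod 12 = 0, so x[2641] = x[1] = 2.

2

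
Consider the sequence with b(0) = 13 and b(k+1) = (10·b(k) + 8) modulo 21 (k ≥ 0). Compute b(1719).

Listing terms: b(0) = 13; b(1) = 12; b(2) = 2; b(3) = 7; b(4) = 15; b(5) = 11; b(6) = 13.
The sequence repeats with period 6.
So b(1719) = b(0 + ((1719-0) mod 6)) = b(3) = 7.

7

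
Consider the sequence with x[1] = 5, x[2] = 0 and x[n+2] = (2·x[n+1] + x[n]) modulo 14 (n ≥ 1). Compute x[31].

5

Listing terms: x[1] = 5; x[2] = 0; x[3] = 5; x[4] = 10; x[5] = 11; x[6] = 4; x[7] = 5; x[8] = 0.
Since (x[7], x[8]) = (x[1], x[2]) = (5, 0) (two consecutive terms determine the rest), the sequence is periodic with period 6.
So x[31] = x[1 + ((31-1) mod 6)] = x[1] = 5.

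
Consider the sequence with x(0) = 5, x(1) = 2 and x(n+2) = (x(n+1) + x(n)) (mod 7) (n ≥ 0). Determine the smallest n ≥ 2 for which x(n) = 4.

5

We have x(0) = 5, x(1) = 2, x(2) = 0, x(3) = 2, x(4) = 2, x(5) = 4, x(6) = 6, x(7) = 3, x(8) = 2, x(9) = 5, x(10) = 0, x(11) = 5, x(12) = 5, x(13) = 3, x(14) = 1, x(15) = 4, x(16) = 5, x(17) = 2.
Since (x(16), x(17)) = (x(0), x(1)) = (5, 2) (two consecutive terms determine the rest), the sequence is periodic with period 16.
The value 4 first appears (with n ≥ 2) at x(5).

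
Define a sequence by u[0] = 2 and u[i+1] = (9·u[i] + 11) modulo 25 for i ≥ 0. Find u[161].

4

Listing terms: u[0] = 2,  u[1] = 4,  u[2] = 22,  u[3] = 9,  u[4] = 17,  u[5] = 14,  u[6] = 12,  u[7] = 19,  u[8] = 7,  u[9] = 24,  u[10] = 2.
The sequence repeats with period 10.
(161 - 0) mod 10 = 1, so u[161] = u[1] = 4.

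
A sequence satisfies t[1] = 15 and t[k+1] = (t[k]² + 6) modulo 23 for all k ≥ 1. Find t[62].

1

Listing terms: t[1] = 15,  t[2] = 1,  t[3] = 7,  t[4] = 9,  t[5] = 18,  t[6] = 8,  t[7] = 1.
Since t[7] = t[2] = 1, the sequence is eventually periodic: after a pre-period of length 1 it cycles with period 5.
For k ≥ 2, t[k] depends only on (k - 2) mod 5. (62 - 2) mod 5 = 0, so t[62] = t[2] = 1.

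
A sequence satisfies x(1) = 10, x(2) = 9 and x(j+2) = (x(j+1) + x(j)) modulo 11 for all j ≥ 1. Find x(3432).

9

Listing terms: x(1) = 10,  x(2) = 9,  x(3) = 8,  x(4) = 6,  x(5) = 3,  x(6) = 9,  x(7) = 1,  x(8) = 10,  x(9) = 0,  x(10) = 10,  x(11) = 10,  x(12) = 9.
Since (x(11), x(12)) = (x(1), x(2)) = (10, 9) (two consecutive terms determine the rest), the sequence is periodic with period 10.
(3432 - 1) mod 10 = 1, so x(3432) = x(2) = 9.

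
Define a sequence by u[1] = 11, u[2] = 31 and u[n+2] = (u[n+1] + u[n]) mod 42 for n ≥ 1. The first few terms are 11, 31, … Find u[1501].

25

Listing terms: u[1] = 11; u[2] = 31; u[3] = 0; u[4] = 31; u[5] = 31; u[6] = 20; u[7] = 9; u[8] = 29; u[9] = 38; u[10] = 25; u[11] = 21; u[12] = 4; u[13] = 25; u[14] = 29; u[15] = 12; u[16] = 41; u[17] = 11; u[18] = 10; u[19] = 21; u[20] = 31; u[21] = 10; u[22] = 41; u[23] = 9; u[24] = 8; u[25] = 17; u[26] = 25; u[27] = 0; u[28] = 25; u[29] = 25; u[30] = 8; u[31] = 33; u[32] = 41; u[33] = 32; u[34] = 31; u[35] = 21; u[36] = 10; u[37] = 31; u[38] = 41; u[39] = 30; u[40] = 29; u[41] = 17; u[42] = 4; u[43] = 21; u[44] = 25; u[45] = 4; u[46] = 29; u[47] = 33; u[48] = 20; u[49] = 11; u[50] = 31.
The sequence repeats with period 48.
So u[1501] = u[1 + ((1501-1) mod 48)] = u[13] = 25.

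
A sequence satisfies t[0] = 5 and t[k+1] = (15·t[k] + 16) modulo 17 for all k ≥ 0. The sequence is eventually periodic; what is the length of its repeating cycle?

8

We have t[0] = 5; t[1] = 6; t[2] = 4; t[3] = 8; t[4] = 0; t[5] = 16; t[6] = 1; t[7] = 14; t[8] = 5.
Since t[8] = t[0] = 5, the sequence is periodic with period 8.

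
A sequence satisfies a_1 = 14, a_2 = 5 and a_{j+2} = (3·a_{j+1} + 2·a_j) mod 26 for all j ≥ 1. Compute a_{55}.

a_1 = 14, a_2 = 5, a_3 = 17, a_4 = 9, a_5 = 9, a_6 = 19, a_7 = 23, a_8 = 3, a_9 = 3, a_{10} = 15, a_{11} = 25, a_{12} = 1, a_{13} = 1, a_{14} = 5, a_{15} = 17.
Since (a_{14}, a_{15}) = (a_2, a_3) = (5, 17) (two consecutive terms determine the rest), the sequence is eventually periodic: after a pre-period of length 1 it cycles with period 12.
For j ≥ 2, a_j depends only on (j - 2) mod 12. (55 - 2) mod 12 = 5, so a_{55} = a_7 = 23.

23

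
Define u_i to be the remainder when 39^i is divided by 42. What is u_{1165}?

39

Listing terms: u_0 = 1, u_1 = 39, u_2 = 9, u_3 = 15, u_4 = 39.
Since u_4 = u_1 = 39, the sequence is eventually periodic: after a pre-period of length 1 it cycles with period 3.
For i ≥ 1, u_i depends only on (i - 1) mod 3. (1165 - 1) mod 3 = 0, so u_{1165} = u_1 = 39.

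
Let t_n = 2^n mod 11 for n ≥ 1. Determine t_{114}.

We have t_1 = 2,  t_2 = 4,  t_3 = 8,  t_4 = 5,  t_5 = 10,  t_6 = 9,  t_7 = 7,  t_8 = 3,  t_9 = 6,  t_{10} = 1,  t_{11} = 2.
Since t_{11} = t_1 = 2, the sequence is periodic with period 10.
(114 - 1) mod 10 = 3, so t_{114} = t_4 = 5.

5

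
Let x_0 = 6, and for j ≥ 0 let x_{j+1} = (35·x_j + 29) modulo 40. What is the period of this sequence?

x_0 = 6, x_1 = 39, x_2 = 34, x_3 = 19, x_4 = 14, x_5 = 39.
Since x_5 = x_1 = 39, the sequence is eventually periodic: after a pre-period of length 1 it cycles with period 4.

4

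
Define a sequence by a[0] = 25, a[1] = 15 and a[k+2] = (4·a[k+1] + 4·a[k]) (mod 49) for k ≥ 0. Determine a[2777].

a[0] = 25, a[1] = 15, a[2] = 13, a[3] = 14, a[4] = 10, a[5] = 47, a[6] = 32, a[7] = 22, a[8] = 20, a[9] = 21, a[10] = 17, a[11] = 5, a[12] = 39, a[13] = 29, a[14] = 27, a[15] = 28, a[16] = 24, a[17] = 12, a[18] = 46, a[19] = 36, a[20] = 34, a[21] = 35, a[22] = 31, a[23] = 19, a[24] = 4, a[25] = 43, a[26] = 41, a[27] = 42, a[28] = 38, a[29] = 26, a[30] = 11, a[31] = 1, a[32] = 48, a[33] = 0, a[34] = 45, a[35] = 33, a[36] = 18, a[37] = 8, a[38] = 6, a[39] = 7, a[40] = 3, a[41] = 40, a[42] = 25, a[43] = 15.
The sequence repeats with period 42.
So a[2777] = a[0 + ((2777-0) mod 42)] = a[5] = 47.

47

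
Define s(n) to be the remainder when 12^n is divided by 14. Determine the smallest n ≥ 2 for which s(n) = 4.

s(1) = 12,  s(2) = 4,  s(3) = 6,  s(4) = 2,  s(5) = 10,  s(6) = 8,  s(7) = 12.
Since s(7) = s(1) = 12, the sequence is periodic with period 6.
The value 4 first appears (with n ≥ 2) at s(2).

2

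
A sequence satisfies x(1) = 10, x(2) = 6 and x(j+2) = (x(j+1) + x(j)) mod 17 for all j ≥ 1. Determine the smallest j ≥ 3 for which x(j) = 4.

Listing terms: x(1) = 10; x(2) = 6; x(3) = 16; x(4) = 5; x(5) = 4; x(6) = 9; x(7) = 13; x(8) = 5; x(9) = 1; x(10) = 6; x(11) = 7; x(12) = 13; x(13) = 3; x(14) = 16; x(15) = 2; x(16) = 1; x(17) = 3; x(18) = 4; x(19) = 7; x(20) = 11; x(21) = 1; x(22) = 12; x(23) = 13; x(24) = 8; x(25) = 4; x(26) = 12; x(27) = 16; x(28) = 11; x(29) = 10; x(30) = 4; x(31) = 14; x(32) = 1; x(33) = 15; x(34) = 16; x(35) = 14; x(36) = 13; x(37) = 10; x(38) = 6.
The sequence repeats with period 36.
The value 4 first appears (with j ≥ 3) at x(5).

5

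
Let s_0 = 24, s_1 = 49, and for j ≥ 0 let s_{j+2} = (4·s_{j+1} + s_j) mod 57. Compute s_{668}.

Listing terms: s_0 = 24,  s_1 = 49,  s_2 = 49,  s_3 = 17,  s_4 = 3,  s_5 = 29,  s_6 = 5,  s_7 = 49,  s_8 = 30,  s_9 = 55,  s_{10} = 22,  s_{11} = 29,  s_{12} = 24,  s_{13} = 11,  s_{14} = 11,  s_{15} = 55,  s_{16} = 3,  s_{17} = 10,  s_{18} = 43,  s_{19} = 11,  s_{20} = 30,  s_{21} = 17,  s_{22} = 41,  s_{23} = 10,  s_{24} = 24,  s_{25} = 49.
The sequence repeats with period 24.
(668 - 0) mod 24 = 20, so s_{668} = s_{20} = 30.

30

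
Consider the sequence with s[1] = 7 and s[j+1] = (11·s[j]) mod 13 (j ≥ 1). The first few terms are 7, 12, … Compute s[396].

We have s[1] = 7; s[2] = 12; s[3] = 2; s[4] = 9; s[5] = 8; s[6] = 10; s[7] = 6; s[8] = 1; s[9] = 11; s[10] = 4; s[11] = 5; s[12] = 3; s[13] = 7.
The sequence repeats with period 12.
(396 - 1) mod 12 = 11, so s[396] = s[12] = 3.

3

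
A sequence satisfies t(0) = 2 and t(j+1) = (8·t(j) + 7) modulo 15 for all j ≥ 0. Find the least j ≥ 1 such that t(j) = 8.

Computing terms: t(0) = 2,  t(1) = 8,  t(2) = 11,  t(3) = 5,  t(4) = 2.
Since t(4) = t(0) = 2, the sequence is periodic with period 4.
The value 8 first appears (with j ≥ 1) at t(1).

1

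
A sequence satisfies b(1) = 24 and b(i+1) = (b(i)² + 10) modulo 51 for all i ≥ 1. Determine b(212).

35

Computing terms: b(1) = 24,  b(2) = 25,  b(3) = 23,  b(4) = 29,  b(5) = 35,  b(6) = 11,  b(7) = 29.
Since b(7) = b(4) = 29, the sequence is eventually periodic: after a pre-period of length 3 it cycles with period 3.
For i ≥ 4, b(i) depends only on (i - 4) mod 3. (212 - 4) mod 3 = 1, so b(212) = b(5) = 35.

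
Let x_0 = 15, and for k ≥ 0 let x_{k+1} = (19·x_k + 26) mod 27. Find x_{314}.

Computing terms: x_0 = 15,  x_1 = 14,  x_2 = 22,  x_3 = 12,  x_4 = 11,  x_5 = 19,  x_6 = 9,  x_7 = 8,  x_8 = 16,  x_9 = 6,  x_{10} = 5,  x_{11} = 13,  x_{12} = 3,  x_{13} = 2,  x_{14} = 10,  x_{15} = 0,  x_{16} = 26,  x_{17} = 7,  x_{18} = 24,  x_{19} = 23,  x_{20} = 4,  x_{21} = 21,  x_{22} = 20,  x_{23} = 1,  x_{24} = 18,  x_{25} = 17,  x_{26} = 25,  x_{27} = 15.
The sequence repeats with period 27.
(314 - 0) mod 27 = 17, so x_{314} = x_{17} = 7.

7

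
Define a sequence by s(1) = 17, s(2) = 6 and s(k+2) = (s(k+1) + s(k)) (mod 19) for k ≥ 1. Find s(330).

5

Computing terms: s(1) = 17,  s(2) = 6,  s(3) = 4,  s(4) = 10,  s(5) = 14,  s(6) = 5,  s(7) = 0,  s(8) = 5,  s(9) = 5,  s(10) = 10,  s(11) = 15,  s(12) = 6,  s(13) = 2,  s(14) = 8,  s(15) = 10,  s(16) = 18,  s(17) = 9,  s(18) = 8,  s(19) = 17,  s(20) = 6.
Since (s(19), s(20)) = (s(1), s(2)) = (17, 6) (two consecutive terms determine the rest), the sequence is periodic with period 18.
(330 - 1) mod 18 = 5, so s(330) = s(6) = 5.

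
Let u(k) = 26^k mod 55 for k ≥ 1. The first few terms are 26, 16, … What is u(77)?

16

Computing terms: u(1) = 26,  u(2) = 16,  u(3) = 31,  u(4) = 36,  u(5) = 1,  u(6) = 26.
Since u(6) = u(1) = 26, the sequence is periodic with period 5.
So u(77) = u(1 + ((77-1) mod 5)) = u(2) = 16.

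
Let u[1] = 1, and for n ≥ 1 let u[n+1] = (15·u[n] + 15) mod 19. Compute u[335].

Computing terms: u[1] = 1,  u[2] = 11,  u[3] = 9,  u[4] = 17,  u[5] = 4,  u[6] = 18,  u[7] = 0,  u[8] = 15,  u[9] = 12,  u[10] = 5,  u[11] = 14,  u[12] = 16,  u[13] = 8,  u[14] = 2,  u[15] = 7,  u[16] = 6,  u[17] = 10,  u[18] = 13,  u[19] = 1.
The sequence repeats with period 18.
(335 - 1) mod 18 = 10, so u[335] = u[11] = 14.

14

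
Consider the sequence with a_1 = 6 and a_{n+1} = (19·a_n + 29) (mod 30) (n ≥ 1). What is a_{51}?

16

a_1 = 6, a_2 = 23, a_3 = 16, a_4 = 3, a_5 = 26, a_6 = 13, a_7 = 6.
Since a_7 = a_1 = 6, the sequence is periodic with period 6.
So a_{51} = a_{1 + ((51-1) mod 6)} = a_3 = 16.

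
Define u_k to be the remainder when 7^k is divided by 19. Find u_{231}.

1

u_0 = 1,  u_1 = 7,  u_2 = 11,  u_3 = 1.
Since u_3 = u_0 = 1, the sequence is periodic with period 3.
(231 - 0) mod 3 = 0, so u_{231} = u_0 = 1.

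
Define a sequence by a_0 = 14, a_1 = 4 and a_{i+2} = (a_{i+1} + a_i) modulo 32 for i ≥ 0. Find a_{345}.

14

We have a_0 = 14, a_1 = 4, a_2 = 18, a_3 = 22, a_4 = 8, a_5 = 30, a_6 = 6, a_7 = 4, a_8 = 10, a_9 = 14, a_{10} = 24, a_{11} = 6, a_{12} = 30, a_{13} = 4, a_{14} = 2, a_{15} = 6, a_{16} = 8, a_{17} = 14, a_{18} = 22, a_{19} = 4, a_{20} = 26, a_{21} = 30, a_{22} = 24, a_{23} = 22, a_{24} = 14, a_{25} = 4.
The sequence repeats with period 24.
(345 - 0) mod 24 = 9, so a_{345} = a_9 = 14.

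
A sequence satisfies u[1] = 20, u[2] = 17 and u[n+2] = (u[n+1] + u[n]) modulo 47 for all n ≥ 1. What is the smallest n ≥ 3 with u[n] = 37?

3

u[1] = 20; u[2] = 17; u[3] = 37; u[4] = 7; u[5] = 44; u[6] = 4; u[7] = 1; u[8] = 5; u[9] = 6; u[10] = 11; u[11] = 17; u[12] = 28; u[13] = 45; u[14] = 26; u[15] = 24; u[16] = 3; u[17] = 27; u[18] = 30; u[19] = 10; u[20] = 40; u[21] = 3; u[22] = 43; u[23] = 46; u[24] = 42; u[25] = 41; u[26] = 36; u[27] = 30; u[28] = 19; u[29] = 2; u[30] = 21; u[31] = 23; u[32] = 44; u[33] = 20; u[34] = 17.
The sequence repeats with period 32.
The value 37 first appears (with n ≥ 3) at u[3].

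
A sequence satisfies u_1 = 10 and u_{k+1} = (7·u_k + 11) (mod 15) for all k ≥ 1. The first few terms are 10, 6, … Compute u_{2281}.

We have u_1 = 10,  u_2 = 6,  u_3 = 8,  u_4 = 7,  u_5 = 0,  u_6 = 11,  u_7 = 13,  u_8 = 12,  u_9 = 5,  u_{10} = 1,  u_{11} = 3,  u_{12} = 2,  u_{13} = 10.
Since u_{13} = u_1 = 10, the sequence is periodic with period 12.
So u_{2281} = u_{1 + ((2281-1) mod 12)} = u_1 = 10.

10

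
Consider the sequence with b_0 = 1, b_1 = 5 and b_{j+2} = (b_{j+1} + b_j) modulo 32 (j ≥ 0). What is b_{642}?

Computing terms: b_0 = 1,  b_1 = 5,  b_2 = 6,  b_3 = 11,  b_4 = 17,  b_5 = 28,  b_6 = 13,  b_7 = 9,  b_8 = 22,  b_9 = 31,  b_{10} = 21,  b_{11} = 20,  b_{12} = 9,  b_{13} = 29,  b_{14} = 6,  b_{15} = 3,  b_{16} = 9,  b_{17} = 12,  b_{18} = 21,  b_{19} = 1,  b_{20} = 22,  b_{21} = 23,  b_{22} = 13,  b_{23} = 4,  b_{24} = 17,  b_{25} = 21,  b_{26} = 6,  b_{27} = 27,  b_{28} = 1,  b_{29} = 28,  b_{30} = 29,  b_{31} = 25,  b_{32} = 22,  b_{33} = 15,  b_{34} = 5,  b_{35} = 20,  b_{36} = 25,  b_{37} = 13,  b_{38} = 6,  b_{39} = 19,  b_{40} = 25,  b_{41} = 12,  b_{42} = 5,  b_{43} = 17,  b_{44} = 22,  b_{45} = 7,  b_{46} = 29,  b_{47} = 4,  b_{48} = 1,  b_{49} = 5.
The sequence repeats with period 48.
So b_{642} = b_{0 + ((642-0) mod 48)} = b_{18} = 21.

21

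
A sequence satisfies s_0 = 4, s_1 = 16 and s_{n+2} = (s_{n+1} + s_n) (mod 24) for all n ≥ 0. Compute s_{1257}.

4

Listing terms: s_0 = 4,  s_1 = 16,  s_2 = 20,  s_3 = 12,  s_4 = 8,  s_5 = 20,  s_6 = 4,  s_7 = 0,  s_8 = 4,  s_9 = 4,  s_{10} = 8,  s_{11} = 12,  s_{12} = 20,  s_{13} = 8,  s_{14} = 4,  s_{15} = 12,  s_{16} = 16,  s_{17} = 4,  s_{18} = 20,  s_{19} = 0,  s_{20} = 20,  s_{21} = 20,  s_{22} = 16,  s_{23} = 12,  s_{24} = 4,  s_{25} = 16.
Since (s_{24}, s_{25}) = (s_0, s_1) = (4, 16) (two consecutive terms determine the rest), the sequence is periodic with period 24.
(1257 - 0) mod 24 = 9, so s_{1257} = s_9 = 4.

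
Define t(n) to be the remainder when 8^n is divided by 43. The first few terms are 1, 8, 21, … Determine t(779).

Computing terms: t(0) = 1,  t(1) = 8,  t(2) = 21,  t(3) = 39,  t(4) = 11,  t(5) = 2,  t(6) = 16,  t(7) = 42,  t(8) = 35,  t(9) = 22,  t(10) = 4,  t(11) = 32,  t(12) = 41,  t(13) = 27,  t(14) = 1.
Since t(14) = t(0) = 1, the sequence is periodic with period 14.
(779 - 0) mod 14 = 9, so t(779) = t(9) = 22.

22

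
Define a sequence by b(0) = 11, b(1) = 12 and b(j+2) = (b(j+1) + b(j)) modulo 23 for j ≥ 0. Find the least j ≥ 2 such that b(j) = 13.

6

We have b(0) = 11,  b(1) = 12,  b(2) = 0,  b(3) = 12,  b(4) = 12,  b(5) = 1,  b(6) = 13,  b(7) = 14,  b(8) = 4,  b(9) = 18,  b(10) = 22,  b(11) = 17,  b(12) = 16,  b(13) = 10,  b(14) = 3,  b(15) = 13,  b(16) = 16,  b(17) = 6,  b(18) = 22,  b(19) = 5,  b(20) = 4,  b(21) = 9,  b(22) = 13,  b(23) = 22,  b(24) = 12,  b(25) = 11,  b(26) = 0,  b(27) = 11,  b(28) = 11,  b(29) = 22,  b(30) = 10,  b(31) = 9,  b(32) = 19,  b(33) = 5,  b(34) = 1,  b(35) = 6,  b(36) = 7,  b(37) = 13,  b(38) = 20,  b(39) = 10,  b(40) = 7,  b(41) = 17,  b(42) = 1,  b(43) = 18,  b(44) = 19,  b(45) = 14,  b(46) = 10,  b(47) = 1,  b(48) = 11,  b(49) = 12.
Since (b(48), b(49)) = (b(0), b(1)) = (11, 12) (two consecutive terms determine the rest), the sequence is periodic with period 48.
The value 13 first appears (with j ≥ 2) at b(6).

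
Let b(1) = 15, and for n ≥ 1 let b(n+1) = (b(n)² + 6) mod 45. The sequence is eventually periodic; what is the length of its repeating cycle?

3

Computing terms: b(1) = 15; b(2) = 6; b(3) = 42; b(4) = 15.
The sequence repeats with period 3.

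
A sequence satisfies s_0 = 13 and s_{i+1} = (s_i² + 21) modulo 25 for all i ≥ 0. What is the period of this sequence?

3

s_0 = 13, s_1 = 15, s_2 = 21, s_3 = 12, s_4 = 15.
Since s_4 = s_1 = 15, the sequence is eventually periodic: after a pre-period of length 1 it cycles with period 3.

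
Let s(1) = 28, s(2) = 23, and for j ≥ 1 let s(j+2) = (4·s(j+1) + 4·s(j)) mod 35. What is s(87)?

29

s(1) = 28, s(2) = 23, s(3) = 29, s(4) = 33, s(5) = 3, s(6) = 4, s(7) = 28, s(8) = 23.
The sequence repeats with period 6.
(87 - 1) mod 6 = 2, so s(87) = s(3) = 29.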